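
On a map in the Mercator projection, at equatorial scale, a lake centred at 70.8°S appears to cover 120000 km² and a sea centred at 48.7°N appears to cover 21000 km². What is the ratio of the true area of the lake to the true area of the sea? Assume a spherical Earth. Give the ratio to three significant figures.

Mercator's areal exaggeration is sec²φ; hence true area = (apparent area) · cos²φ.
True area of lake: 120000 × cos²(70.8°) = 120000 × 0.1082 = 12980 km².
True area of sea: 21000 × cos²(48.7°) = 21000 × 0.4356 = 9148 km².
Ratio = 12980 / 9148 ≈ 1.42.

1.42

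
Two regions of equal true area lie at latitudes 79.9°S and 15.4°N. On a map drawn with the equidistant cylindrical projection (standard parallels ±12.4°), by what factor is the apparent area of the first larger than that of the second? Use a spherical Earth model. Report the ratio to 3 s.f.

The equidistant cylindrical projection with φ₀ = 12.4° has h = 1 (meridians true) and k = cos φ₀ / cos φ along parallels.
Areal scale at 79.9°: h·k = 1.000 × 5.569 = 5.569.
Areal scale at 15.4°: h·k = 1.000 × 1.013 = 1.013.
Ratio = 5.569/1.013 ≈ 5.50.

5.50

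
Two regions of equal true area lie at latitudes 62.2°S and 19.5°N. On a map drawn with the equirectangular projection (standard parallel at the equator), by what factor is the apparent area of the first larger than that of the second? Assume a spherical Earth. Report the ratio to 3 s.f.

For the equirectangular projection with φ₀ = 0 (plate carrée), h = 1 along meridians and k = sec φ along parallels.
Areal scale at 62.2°: h·k = 1.000 × 2.144 = 2.144.
Areal scale at 19.5°: h·k = 1.000 × 1.061 = 1.061.
Ratio = 2.144/1.061 ≈ 2.02.

2.02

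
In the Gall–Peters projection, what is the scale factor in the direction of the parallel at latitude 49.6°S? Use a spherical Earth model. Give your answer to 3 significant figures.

1.09

Gall–Peters is a cylindrical equal-area projection with standard parallels at ±45°. Cylindrical equal-area (φ₀ = 45°): h = cos φ / cos 45° along meridians, k = cos 45° / cos φ along parallels; h·k = 1.
k = cos 45° / cos 49.6° = 0.7071/0.6481 = 1.091.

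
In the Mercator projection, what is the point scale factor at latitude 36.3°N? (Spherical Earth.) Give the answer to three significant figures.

Mercator is conformal, so the point scale is isotropic: h = k = sec φ = 1/cos φ.
k = 1/cos 36.3° = 1/0.8059 = 1.241.

1.24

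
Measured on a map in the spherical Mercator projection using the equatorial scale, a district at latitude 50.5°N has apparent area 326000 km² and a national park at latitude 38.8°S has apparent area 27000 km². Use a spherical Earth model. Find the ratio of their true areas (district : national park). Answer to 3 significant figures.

On Mercator the areal scale is sec²φ, so true area = apparent × cos²φ.
True area of district: 326000 × cos²(50.5°) = 326000 × 0.4046 = 131900 km².
True area of national park: 27000 × cos²(38.8°) = 27000 × 0.6074 = 16400 km².
Ratio = 131900 / 16400 ≈ 8.04.

8.04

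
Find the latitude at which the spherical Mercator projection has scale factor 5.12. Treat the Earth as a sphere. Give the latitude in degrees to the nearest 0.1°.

78.7°

Mercator scale is k = sec φ = 1/cos φ.
1/cos φ = 5.12  ⇒  cos φ = 0.1953  ⇒  φ = arccos(0.1953) ≈ 78.7°.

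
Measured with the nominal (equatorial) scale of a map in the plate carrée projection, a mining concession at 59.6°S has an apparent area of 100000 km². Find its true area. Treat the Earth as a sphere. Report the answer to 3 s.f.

50600 km²

For the equirectangular projection with φ₀ = 0 (plate carrée), h = 1 along meridians and k = sec φ along parallels.
Areal scale = h·k = 1 × sec φ; at 59.6°, h = 1.000, k = 1.976, so h·k = 1.976.
True area = apparent / (areal scale) = 100000 / 1.976 ≈ 50600 km².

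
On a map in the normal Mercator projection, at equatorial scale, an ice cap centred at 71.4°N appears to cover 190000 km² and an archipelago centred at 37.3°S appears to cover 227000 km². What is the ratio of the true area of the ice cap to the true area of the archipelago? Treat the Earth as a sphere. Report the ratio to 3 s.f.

0.135

Mercator's areal exaggeration is sec²φ; hence true area = (apparent area) · cos²φ.
True area of ice cap: 190000 × cos²(71.4°) = 190000 × 0.1017 = 19330 km².
True area of archipelago: 227000 × cos²(37.3°) = 227000 × 0.6328 = 143600 km².
Ratio = 19330 / 143600 ≈ 0.135.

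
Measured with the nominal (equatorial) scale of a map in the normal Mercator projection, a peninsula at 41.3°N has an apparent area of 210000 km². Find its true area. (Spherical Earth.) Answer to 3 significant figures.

119000 km²

The Mercator projection is conformal; its linear scale factor is the same in every direction and equals sec φ = 1/cos φ.
Areal scale = k² = sec²φ = 1/cos²(41.3°) = 1/0.7513² = 1.772.
True area = apparent / (areal scale) = 210000 / 1.772 ≈ 119000 km².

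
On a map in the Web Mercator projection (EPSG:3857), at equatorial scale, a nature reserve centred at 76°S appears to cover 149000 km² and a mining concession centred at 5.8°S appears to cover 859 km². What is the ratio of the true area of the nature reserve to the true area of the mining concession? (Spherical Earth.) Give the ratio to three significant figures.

Since Mercator area scale is 1/cos²φ, the true area equals the apparent area multiplied by cos²φ.
True area of nature reserve: 149000 × cos²(76°) = 149000 × 0.05853 = 8720 km².
True area of mining concession: 859 × cos²(5.8°) = 859 × 0.9898 = 850.2 km².
Ratio = 8720 / 850.2 ≈ 10.3.

10.3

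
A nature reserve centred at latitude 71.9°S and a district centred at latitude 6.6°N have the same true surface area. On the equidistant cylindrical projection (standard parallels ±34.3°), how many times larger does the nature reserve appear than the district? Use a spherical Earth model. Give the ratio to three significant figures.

The equidistant cylindrical projection with φ₀ = 34.3° has h = 1 (meridians true) and k = cos φ₀ / cos φ along parallels.
Areal scale at 71.9°: h·k = 1.000 × 2.659 = 2.659.
Areal scale at 6.6°: h·k = 1.000 × 0.8316 = 0.8316.
Ratio = 2.659/0.8316 ≈ 3.20.

3.20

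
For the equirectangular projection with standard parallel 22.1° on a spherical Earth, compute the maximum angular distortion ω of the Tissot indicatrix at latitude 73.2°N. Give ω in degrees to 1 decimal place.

63.3°

In the equirectangular projection with standard parallel φ₀ = 22.1° (x = Rλ cos φ₀, y = Rφ), meridians are true-scale (h = 1) and the parallel scale is k = cos φ₀ / cos φ.
At 73.2°: h = 1.000, k = 3.206; principal scales a = 3.206, b = 1.000.
sin(ω/2) = (a − b)/(a + b) = 2.206/4.206 = 0.5244, so ω = 2 arcsin(0.5244) ≈ 63.3°.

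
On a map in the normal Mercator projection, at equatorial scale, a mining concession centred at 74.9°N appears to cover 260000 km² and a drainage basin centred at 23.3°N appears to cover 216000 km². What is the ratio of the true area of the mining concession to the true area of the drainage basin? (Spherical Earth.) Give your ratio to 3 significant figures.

On Mercator the areal scale is sec²φ, so true area = apparent × cos²φ.
True area of mining concession: 260000 × cos²(74.9°) = 260000 × 0.06786 = 17640 km².
True area of drainage basin: 216000 × cos²(23.3°) = 216000 × 0.8435 = 182200 km².
Ratio = 17640 / 182200 ≈ 0.0968.

0.0968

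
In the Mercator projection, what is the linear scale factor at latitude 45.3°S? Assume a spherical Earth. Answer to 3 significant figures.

1.42

For Mercator, h = k = sec φ (a conformal cylindrical projection has a single point scale, 1/cos φ).
k = 1/cos 45.3° = 1/0.7034 = 1.422.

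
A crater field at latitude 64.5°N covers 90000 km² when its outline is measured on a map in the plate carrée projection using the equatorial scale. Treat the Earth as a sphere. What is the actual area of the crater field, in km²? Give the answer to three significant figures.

38700 km²

In the plate carrée (x = Rλ, y = Rφ), meridians are true-scale (h = 1) and parallels are stretched by k = sec φ.
Areal scale = h·k = 1 × sec φ; at 64.5°, h = 1.000, k = 2.323, so h·k = 2.323.
True area = apparent / (areal scale) = 90000 / 2.323 ≈ 38700 km².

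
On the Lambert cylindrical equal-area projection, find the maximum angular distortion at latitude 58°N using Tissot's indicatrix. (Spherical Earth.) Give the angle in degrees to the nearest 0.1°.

68.3°

The Lambert cylindrical equal-area projection is the cylindrical equal-area projection with its standard parallel at the equator (φ₀ = 0). Cylindrical equal-area (φ₀ = 0°): h = cos φ / cos 0° along meridians, k = cos 0° / cos φ along parallels; h·k = 1.
At 58°: h = 0.5299, k = 1.887; principal scales a = 1.887, b = 0.5299.
sin(ω/2) = (a − b)/(a + b) = 1.357/2.417 = 0.5615, so ω = 2 arcsin(0.5615) ≈ 68.3°.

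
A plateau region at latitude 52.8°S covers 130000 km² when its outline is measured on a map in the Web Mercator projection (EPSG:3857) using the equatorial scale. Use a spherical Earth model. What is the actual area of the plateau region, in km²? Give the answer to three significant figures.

For Mercator, h = k = sec φ (a conformal cylindrical projection has a single point scale, 1/cos φ).
Areal scale = k² = sec²φ = 1/cos²(52.8°) = 1/0.6046² = 2.736.
True area = apparent / (areal scale) = 130000 / 2.736 ≈ 47500 km².

47500 km²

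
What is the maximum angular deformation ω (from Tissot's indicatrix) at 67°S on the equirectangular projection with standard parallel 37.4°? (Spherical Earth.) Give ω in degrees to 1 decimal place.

With standard parallel φ₀ = 37.4°, the equirectangular projection gives x = Rλ cos φ₀, y = Rφ, so h = 1 and k = cos 37.4° / cos φ.
At 67°: h = 1.000, k = 2.033; principal scales a = 2.033, b = 1.000.
sin(ω/2) = (a − b)/(a + b) = 1.033/3.033 = 0.3406, so ω = 2 arcsin(0.3406) ≈ 39.8°.

39.8°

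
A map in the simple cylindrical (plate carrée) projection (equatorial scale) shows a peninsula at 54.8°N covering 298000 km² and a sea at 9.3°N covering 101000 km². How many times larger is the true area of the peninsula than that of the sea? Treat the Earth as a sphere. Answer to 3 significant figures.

On the plate carrée, areal scale = h·k = 1 × sec φ, so true area = apparent × cos φ.
True area of peninsula: 298000 × cos(54.8°) = 298000 × 0.5764 = 171800 km².
True area of sea: 101000 × cos(9.3°) = 101000 × 0.9869 = 99670 km².
Ratio = 171800 / 99670 ≈ 1.72.

1.72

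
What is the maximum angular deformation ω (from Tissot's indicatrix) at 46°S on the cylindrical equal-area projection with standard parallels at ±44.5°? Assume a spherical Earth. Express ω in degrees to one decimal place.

3.0°

Cylindrical equal-area (φ₀ = 44.5°): h = cos φ / cos 44.5° along meridians, k = cos 44.5° / cos φ along parallels; h·k = 1.
At 46°: h = 0.9739, k = 1.027; principal scales a = 1.027, b = 0.9739.
sin(ω/2) = (a − b)/(a + b) = 0.05283/2.001 = 0.02641, so ω = 2 arcsin(0.02641) ≈ 3.0°.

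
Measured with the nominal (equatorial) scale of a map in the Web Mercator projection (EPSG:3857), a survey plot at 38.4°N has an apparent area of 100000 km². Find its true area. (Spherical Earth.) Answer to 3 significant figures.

61400 km²

For Mercator, h = k = sec φ (a conformal cylindrical projection has a single point scale, 1/cos φ).
Areal scale = k² = sec²φ = 1/cos²(38.4°) = 1/0.7837² = 1.628.
True area = apparent / (areal scale) = 100000 / 1.628 ≈ 61400 km².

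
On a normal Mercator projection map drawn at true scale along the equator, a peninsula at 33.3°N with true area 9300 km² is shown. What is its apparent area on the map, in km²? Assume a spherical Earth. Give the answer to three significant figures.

13300 km²

For Mercator, h = k = sec φ (a conformal cylindrical projection has a single point scale, 1/cos φ).
Areal scale = k² = sec²φ = 1/cos²(33.3°) = 1/0.8358² = 1.431.
Apparent area = 9300 × 1.431 ≈ 13300 km².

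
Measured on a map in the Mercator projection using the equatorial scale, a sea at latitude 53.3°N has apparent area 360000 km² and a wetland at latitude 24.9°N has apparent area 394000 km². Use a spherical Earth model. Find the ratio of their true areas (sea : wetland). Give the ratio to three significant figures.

On Mercator the areal scale is sec²φ, so true area = apparent × cos²φ.
True area of sea: 360000 × cos²(53.3°) = 360000 × 0.3572 = 128600 km².
True area of wetland: 394000 × cos²(24.9°) = 394000 × 0.8227 = 324200 km².
Ratio = 128600 / 324200 ≈ 0.397.

0.397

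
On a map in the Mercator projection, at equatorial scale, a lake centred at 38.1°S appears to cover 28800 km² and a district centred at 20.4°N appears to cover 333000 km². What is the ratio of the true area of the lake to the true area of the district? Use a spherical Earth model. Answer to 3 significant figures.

Since Mercator area scale is 1/cos²φ, the true area equals the apparent area multiplied by cos²φ.
True area of lake: 28800 × cos²(38.1°) = 28800 × 0.6193 = 17830 km².
True area of district: 333000 × cos²(20.4°) = 333000 × 0.8785 = 292500 km².
Ratio = 17830 / 292500 ≈ 0.0610.

0.0610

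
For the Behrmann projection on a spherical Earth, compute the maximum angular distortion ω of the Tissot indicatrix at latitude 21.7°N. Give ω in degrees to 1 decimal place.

Behrmann is a cylindrical equal-area projection with standard parallels at ±30°. For cylindrical equal-area with standard parallel φ₀, h = cos φ / cos φ₀ and k = cos φ₀ / cos φ, so h·k = 1.
At 21.7°: h = 1.073, k = 0.9321; principal scales a = 1.073, b = 0.9321.
sin(ω/2) = (a − b)/(a + b) = 0.1408/2.005 = 0.07022, so ω = 2 arcsin(0.07022) ≈ 8.1°.

8.1°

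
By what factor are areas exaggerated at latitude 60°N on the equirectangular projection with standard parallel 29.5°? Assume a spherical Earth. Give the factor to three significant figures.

1.74

The equidistant cylindrical projection with φ₀ = 29.5° has h = 1 (meridians true) and k = cos φ₀ / cos φ along parallels.
Areal scale = h·k = 1 × cos φ₀ / cos φ; at 60°, h = 1.000, k = 1.741, so h·k = 1.741.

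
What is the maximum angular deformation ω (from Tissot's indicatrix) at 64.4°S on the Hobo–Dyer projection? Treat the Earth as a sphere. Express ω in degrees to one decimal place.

65.7°

The Hobo–Dyer projection is cylindrical equal-area with φ₀ = 37.5°. Cylindrical equal-area (φ₀ = 37.5°): h = cos φ / cos 37.5° along meridians, k = cos 37.5° / cos φ along parallels; h·k = 1.
At 64.4°: h = 0.5446, k = 1.836; principal scales a = 1.836, b = 0.5446.
sin(ω/2) = (a − b)/(a + b) = 1.291/2.381 = 0.5425, so ω = 2 arcsin(0.5425) ≈ 65.7°.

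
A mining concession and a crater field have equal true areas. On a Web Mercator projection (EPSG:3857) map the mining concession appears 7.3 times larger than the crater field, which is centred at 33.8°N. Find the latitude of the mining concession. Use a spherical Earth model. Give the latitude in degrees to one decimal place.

72.1°

For equal true areas on Mercator, apparent areas scale as sec²φ, so the ratio is cos²φ₂ / cos²φ₁.
cos²φ₂ / cos²φ₁ = 7.3  ⇒  cos φ₁ = cos 33.8° / √7.3 = 0.8310/2.702 = 0.3076.
φ₁ = arccos(0.3076) ≈ 72.1°.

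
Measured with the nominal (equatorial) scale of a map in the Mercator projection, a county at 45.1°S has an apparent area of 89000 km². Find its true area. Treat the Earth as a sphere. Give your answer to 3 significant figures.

The Mercator projection is conformal; its linear scale factor is the same in every direction and equals sec φ = 1/cos φ.
Areal scale = k² = sec²φ = 1/cos²(45.1°) = 1/0.7059² = 2.007.
True area = apparent / (areal scale) = 89000 / 2.007 ≈ 44300 km².

44300 km²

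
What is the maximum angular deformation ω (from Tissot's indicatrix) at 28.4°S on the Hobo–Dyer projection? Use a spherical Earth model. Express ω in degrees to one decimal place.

11.8°

The Hobo–Dyer projection is cylindrical equal-area with φ₀ = 37.5°. For cylindrical equal-area with standard parallel φ₀, h = cos φ / cos φ₀ and k = cos φ₀ / cos φ, so h·k = 1.
At 28.4°: h = 1.109, k = 0.9019; principal scales a = 1.109, b = 0.9019.
sin(ω/2) = (a − b)/(a + b) = 0.2069/2.011 = 0.1029, so ω = 2 arcsin(0.1029) ≈ 11.8°.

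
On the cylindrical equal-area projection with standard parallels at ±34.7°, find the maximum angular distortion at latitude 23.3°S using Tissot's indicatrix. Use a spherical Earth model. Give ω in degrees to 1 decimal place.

A cylindrical equal-area projection with standard parallel φ₀ has meridian scale h = cos φ / cos φ₀ and parallel scale k = cos φ₀ / cos φ (so areas are preserved, h·k = 1).
At 23.3°: h = 1.117, k = 0.8951; principal scales a = 1.117, b = 0.8951.
sin(ω/2) = (a − b)/(a + b) = 0.2220/2.012 = 0.1103, so ω = 2 arcsin(0.1103) ≈ 12.7°.

12.7°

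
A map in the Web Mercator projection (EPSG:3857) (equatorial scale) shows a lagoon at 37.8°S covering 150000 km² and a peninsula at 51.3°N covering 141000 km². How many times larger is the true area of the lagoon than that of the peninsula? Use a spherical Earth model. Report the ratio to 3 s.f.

1.70

Mercator's areal exaggeration is sec²φ; hence true area = (apparent area) · cos²φ.
True area of lagoon: 150000 × cos²(37.8°) = 150000 × 0.6243 = 93650 km².
True area of peninsula: 141000 × cos²(51.3°) = 141000 × 0.3909 = 55120 km².
Ratio = 93650 / 55120 ≈ 1.70.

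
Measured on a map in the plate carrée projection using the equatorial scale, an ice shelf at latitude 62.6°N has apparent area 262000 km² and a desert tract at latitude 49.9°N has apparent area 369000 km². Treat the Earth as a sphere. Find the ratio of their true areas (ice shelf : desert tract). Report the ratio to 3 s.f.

On the plate carrée, areal scale = h·k = 1 × sec φ, so true area = apparent × cos φ.
True area of ice shelf: 262000 × cos(62.6°) = 262000 × 0.4602 = 120600 km².
True area of desert tract: 369000 × cos(49.9°) = 369000 × 0.6441 = 237700 km².
Ratio = 120600 / 237700 ≈ 0.507.

0.507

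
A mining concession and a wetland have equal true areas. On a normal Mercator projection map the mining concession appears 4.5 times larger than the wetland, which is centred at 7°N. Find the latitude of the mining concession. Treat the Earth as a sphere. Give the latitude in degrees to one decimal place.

Mercator areal scale is sec²φ, so apparent-area ratio = sec²φ₁ / sec²φ₂ = cos²φ₂ / cos²φ₁.
cos²φ₂ / cos²φ₁ = 4.5  ⇒  cos φ₁ = cos 7° / √4.5 = 0.9925/2.121 = 0.4679.
φ₁ = arccos(0.4679) ≈ 62.1°.

62.1°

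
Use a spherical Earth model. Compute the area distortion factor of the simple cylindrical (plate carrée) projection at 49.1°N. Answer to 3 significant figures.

1.53

Plate carrée maps x = Rλ, y = Rφ. The meridian scale is h = 1 and the parallel scale is k = 1/cos φ = sec φ.
Areal scale = h·k = 1 × sec φ; at 49.1°, h = 1.000, k = 1.527, so h·k = 1.527.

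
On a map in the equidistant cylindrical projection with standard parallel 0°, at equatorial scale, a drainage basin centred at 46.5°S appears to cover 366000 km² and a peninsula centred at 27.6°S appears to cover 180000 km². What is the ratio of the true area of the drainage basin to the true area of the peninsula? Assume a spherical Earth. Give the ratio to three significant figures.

Plate carrée has h = 1 and k = sec φ, giving areal scale sec φ; true area = (apparent area) · cos φ.
True area of drainage basin: 366000 × cos(46.5°) = 366000 × 0.6884 = 251900 km².
True area of peninsula: 180000 × cos(27.6°) = 180000 × 0.8862 = 159500 km².
Ratio = 251900 / 159500 ≈ 1.58.

1.58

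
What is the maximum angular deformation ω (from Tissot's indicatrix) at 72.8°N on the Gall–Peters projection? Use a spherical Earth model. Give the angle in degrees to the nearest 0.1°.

89.2°

Gall–Peters is a cylindrical equal-area projection with standard parallels at ±45°. A cylindrical equal-area projection with standard parallel φ₀ has meridian scale h = cos φ / cos φ₀ and parallel scale k = cos φ₀ / cos φ (so areas are preserved, h·k = 1).
At 72.8°: h = 0.4182, k = 2.391; principal scales a = 2.391, b = 0.4182.
sin(ω/2) = (a − b)/(a + b) = 1.973/2.809 = 0.7023, so ω = 2 arcsin(0.7023) ≈ 89.2°.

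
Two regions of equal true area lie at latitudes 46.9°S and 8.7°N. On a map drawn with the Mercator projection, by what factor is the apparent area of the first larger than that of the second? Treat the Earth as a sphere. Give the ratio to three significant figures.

2.09

On Mercator, area is exaggerated by sec²φ = 1/cos²φ.
At 46.9°: sec²(46.9°) = 1/0.6833² = 2.142.
At 8.7°: sec²(8.7°) = 1/0.9885² = 1.023.
Ratio = 2.142/1.023 = cos²(8.7°)/cos²(46.9°) ≈ 2.09.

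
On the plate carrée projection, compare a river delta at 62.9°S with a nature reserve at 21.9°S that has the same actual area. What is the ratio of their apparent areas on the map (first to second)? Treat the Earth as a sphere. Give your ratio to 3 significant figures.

2.04

Plate carrée maps x = Rλ, y = Rφ. The meridian scale is h = 1 and the parallel scale is k = 1/cos φ = sec φ.
Areal scale at 62.9°: h·k = 1.000 × 2.195 = 2.195.
Areal scale at 21.9°: h·k = 1.000 × 1.078 = 1.078.
Ratio = 2.195/1.078 ≈ 2.04.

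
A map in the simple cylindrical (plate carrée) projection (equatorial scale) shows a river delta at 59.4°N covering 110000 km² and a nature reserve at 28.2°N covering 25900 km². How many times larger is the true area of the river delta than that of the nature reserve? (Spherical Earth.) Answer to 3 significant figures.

2.45

Plate carrée has h = 1 and k = sec φ, giving areal scale sec φ; true area = (apparent area) · cos φ.
True area of river delta: 110000 × cos(59.4°) = 110000 × 0.5090 = 55990 km².
True area of nature reserve: 25900 × cos(28.2°) = 25900 × 0.8813 = 22830 km².
Ratio = 55990 / 22830 ≈ 2.45.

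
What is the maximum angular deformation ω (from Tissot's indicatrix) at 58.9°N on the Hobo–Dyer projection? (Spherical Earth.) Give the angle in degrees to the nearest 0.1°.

47.7°

The Hobo–Dyer projection is cylindrical equal-area with φ₀ = 37.5°. Cylindrical equal-area (φ₀ = 37.5°): h = cos φ / cos 37.5° along meridians, k = cos 37.5° / cos φ along parallels; h·k = 1.
At 58.9°: h = 0.6511, k = 1.536; principal scales a = 1.536, b = 0.6511.
sin(ω/2) = (a − b)/(a + b) = 0.8848/2.187 = 0.4046, so ω = 2 arcsin(0.4046) ≈ 47.7°.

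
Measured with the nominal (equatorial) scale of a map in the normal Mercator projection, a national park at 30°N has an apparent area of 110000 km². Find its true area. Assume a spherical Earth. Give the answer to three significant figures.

For Mercator, h = k = sec φ (a conformal cylindrical projection has a single point scale, 1/cos φ).
Areal scale = k² = sec²φ = 1/cos²(30°) = 1/0.8660² = 1.333.
True area = apparent / (areal scale) = 110000 / 1.333 ≈ 82500 km².

82500 km²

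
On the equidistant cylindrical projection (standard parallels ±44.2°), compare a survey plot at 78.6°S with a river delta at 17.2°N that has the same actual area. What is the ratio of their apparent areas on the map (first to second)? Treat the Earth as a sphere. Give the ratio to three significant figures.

In the equirectangular projection with standard parallel φ₀ = 44.2° (x = Rλ cos φ₀, y = Rφ), meridians are true-scale (h = 1) and the parallel scale is k = cos φ₀ / cos φ.
Areal scale at 78.6°: h·k = 1.000 × 3.627 = 3.627.
Areal scale at 17.2°: h·k = 1.000 × 0.7505 = 0.7505.
Ratio = 3.627/0.7505 ≈ 4.83.

4.83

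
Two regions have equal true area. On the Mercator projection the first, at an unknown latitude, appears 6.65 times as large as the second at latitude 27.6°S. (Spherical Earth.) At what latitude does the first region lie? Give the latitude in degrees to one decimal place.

Mercator areal scale is sec²φ, so apparent-area ratio = sec²φ₁ / sec²φ₂ = cos²φ₂ / cos²φ₁.
cos²φ₂ / cos²φ₁ = 6.65  ⇒  cos φ₁ = cos 27.6° / √6.65 = 0.8862/2.579 = 0.3437.
φ₁ = arccos(0.3437) ≈ 69.9°.

69.9°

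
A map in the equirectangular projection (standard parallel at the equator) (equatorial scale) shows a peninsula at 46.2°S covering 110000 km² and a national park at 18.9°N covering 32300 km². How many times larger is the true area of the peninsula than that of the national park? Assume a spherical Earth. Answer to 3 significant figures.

On the plate carrée, areal scale = h·k = 1 × sec φ, so true area = apparent × cos φ.
True area of peninsula: 110000 × cos(46.2°) = 110000 × 0.6921 = 76140 km².
True area of national park: 32300 × cos(18.9°) = 32300 × 0.9461 = 30560 km².
Ratio = 76140 / 30560 ≈ 2.49.

2.49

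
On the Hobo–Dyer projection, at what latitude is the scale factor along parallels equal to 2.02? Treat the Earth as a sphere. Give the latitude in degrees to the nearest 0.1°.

The Hobo–Dyer projection is cylindrical equal-area with φ₀ = 37.5°. For cylindrical equal-area with standard parallel φ₀, h = cos φ / cos φ₀ and k = cos φ₀ / cos φ, so h·k = 1.
k = cos φ₀ / cos φ = 2.02  ⇒  cos φ = cos 37.5° / 2.02 = 0.3927.
φ = arccos(0.3927) ≈ 66.9°.

66.9°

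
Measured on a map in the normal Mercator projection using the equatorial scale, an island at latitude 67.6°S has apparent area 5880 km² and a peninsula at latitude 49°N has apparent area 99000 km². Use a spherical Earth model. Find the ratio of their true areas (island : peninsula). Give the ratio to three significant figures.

0.0200

Since Mercator area scale is 1/cos²φ, the true area equals the apparent area multiplied by cos²φ.
True area of island: 5880 × cos²(67.6°) = 5880 × 0.1452 = 853.9 km².
True area of peninsula: 99000 × cos²(49°) = 99000 × 0.4304 = 42610 km².
Ratio = 853.9 / 42610 ≈ 0.0200.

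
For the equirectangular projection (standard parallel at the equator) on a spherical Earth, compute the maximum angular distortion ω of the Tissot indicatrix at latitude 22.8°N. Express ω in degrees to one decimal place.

Plate carrée maps x = Rλ, y = Rφ. The meridian scale is h = 1 and the parallel scale is k = 1/cos φ = sec φ.
At 22.8°: h = 1.000, k = 1.085; principal scales a = 1.085, b = 1.000.
sin(ω/2) = (a − b)/(a + b) = 0.08476/2.085 = 0.04066, so ω = 2 arcsin(0.04066) ≈ 4.7°.

4.7°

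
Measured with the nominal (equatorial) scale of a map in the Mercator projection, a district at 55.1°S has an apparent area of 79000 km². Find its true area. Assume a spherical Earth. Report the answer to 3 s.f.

For Mercator, h = k = sec φ (a conformal cylindrical projection has a single point scale, 1/cos φ).
Areal scale = k² = sec²φ = 1/cos²(55.1°) = 1/0.5721² = 3.055.
True area = apparent / (areal scale) = 79000 / 3.055 ≈ 25900 km².

25900 km²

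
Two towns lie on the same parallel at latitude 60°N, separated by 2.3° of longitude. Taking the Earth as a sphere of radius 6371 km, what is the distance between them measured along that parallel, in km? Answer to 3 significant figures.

128 km

Arc length along a parallel = R cos φ · Δλ (with Δλ in radians).
= 6371 × cos 60° × (2.3° × π/180) = 6371 × 0.5000 × 0.04014 ≈ 128 km.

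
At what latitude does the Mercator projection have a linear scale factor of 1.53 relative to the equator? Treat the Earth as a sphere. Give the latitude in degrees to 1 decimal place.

49.2°

Mercator scale is k = sec φ = 1/cos φ.
1/cos φ = 1.53  ⇒  cos φ = 0.6536  ⇒  φ = arccos(0.6536) ≈ 49.2°.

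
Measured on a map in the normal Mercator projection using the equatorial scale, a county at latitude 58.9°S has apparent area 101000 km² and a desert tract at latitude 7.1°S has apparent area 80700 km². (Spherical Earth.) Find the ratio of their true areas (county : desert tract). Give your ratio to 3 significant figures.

0.339

On Mercator the areal scale is sec²φ, so true area = apparent × cos²φ.
True area of county: 101000 × cos²(58.9°) = 101000 × 0.2668 = 26950 km².
True area of desert tract: 80700 × cos²(7.1°) = 80700 × 0.9847 = 79470 km².
Ratio = 26950 / 79470 ≈ 0.339.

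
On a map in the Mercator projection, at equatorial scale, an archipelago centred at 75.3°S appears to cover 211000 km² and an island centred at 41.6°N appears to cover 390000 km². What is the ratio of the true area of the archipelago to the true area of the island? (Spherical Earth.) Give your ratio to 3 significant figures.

0.0623

Mercator's areal exaggeration is sec²φ; hence true area = (apparent area) · cos²φ.
True area of archipelago: 211000 × cos²(75.3°) = 211000 × 0.06439 = 13590 km².
True area of island: 390000 × cos²(41.6°) = 390000 × 0.5592 = 218100 km².
Ratio = 13590 / 218100 ≈ 0.0623.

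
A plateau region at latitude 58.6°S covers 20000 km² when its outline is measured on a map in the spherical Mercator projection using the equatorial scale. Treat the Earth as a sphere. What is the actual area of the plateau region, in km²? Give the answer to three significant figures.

For Mercator, h = k = sec φ (a conformal cylindrical projection has a single point scale, 1/cos φ).
Areal scale = k² = sec²φ = 1/cos²(58.6°) = 1/0.5210² = 3.684.
True area = apparent / (areal scale) = 20000 / 3.684 ≈ 5430 km².

5430 km²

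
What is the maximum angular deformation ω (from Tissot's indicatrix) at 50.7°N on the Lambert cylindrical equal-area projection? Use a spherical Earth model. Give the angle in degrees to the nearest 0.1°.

50.6°

The Lambert cylindrical equal-area projection is the cylindrical equal-area projection with its standard parallel at the equator (φ₀ = 0). Cylindrical equal-area (φ₀ = 0°): h = cos φ / cos 0° along meridians, k = cos 0° / cos φ along parallels; h·k = 1.
At 50.7°: h = 0.6334, k = 1.579; principal scales a = 1.579, b = 0.6334.
sin(ω/2) = (a − b)/(a + b) = 0.9454/2.212 = 0.4274, so ω = 2 arcsin(0.4274) ≈ 50.6°.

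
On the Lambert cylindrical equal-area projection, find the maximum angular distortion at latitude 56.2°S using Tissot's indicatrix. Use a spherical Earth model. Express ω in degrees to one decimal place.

63.7°

The Lambert cylindrical equal-area projection is the cylindrical equal-area projection with its standard parallel at the equator (φ₀ = 0). Cylindrical equal-area (φ₀ = 0°): h = cos φ / cos 0° along meridians, k = cos 0° / cos φ along parallels; h·k = 1.
At 56.2°: h = 0.5563, k = 1.798; principal scales a = 1.798, b = 0.5563.
sin(ω/2) = (a − b)/(a + b) = 1.241/2.354 = 0.5273, so ω = 2 arcsin(0.5273) ≈ 63.7°.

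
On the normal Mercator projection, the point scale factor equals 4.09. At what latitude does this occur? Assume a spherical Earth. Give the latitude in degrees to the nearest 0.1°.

Mercator scale is k = sec φ = 1/cos φ.
1/cos φ = 4.09  ⇒  cos φ = 0.2445  ⇒  φ = arccos(0.2445) ≈ 75.8°.

75.8°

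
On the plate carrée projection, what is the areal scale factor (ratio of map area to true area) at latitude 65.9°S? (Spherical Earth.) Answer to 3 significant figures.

2.45

For the equirectangular projection with φ₀ = 0 (plate carrée), h = 1 along meridians and k = sec φ along parallels.
Areal scale = h·k = 1 × sec φ; at 65.9°, h = 1.000, k = 2.449, so h·k = 2.449.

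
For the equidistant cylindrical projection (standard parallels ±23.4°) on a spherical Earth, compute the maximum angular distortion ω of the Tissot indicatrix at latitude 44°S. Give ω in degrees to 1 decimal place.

The equidistant cylindrical projection with φ₀ = 23.4° has h = 1 (meridians true) and k = cos φ₀ / cos φ along parallels.
At 44°: h = 1.000, k = 1.276; principal scales a = 1.276, b = 1.000.
sin(ω/2) = (a − b)/(a + b) = 0.2758/2.276 = 0.1212, so ω = 2 arcsin(0.1212) ≈ 13.9°.

13.9°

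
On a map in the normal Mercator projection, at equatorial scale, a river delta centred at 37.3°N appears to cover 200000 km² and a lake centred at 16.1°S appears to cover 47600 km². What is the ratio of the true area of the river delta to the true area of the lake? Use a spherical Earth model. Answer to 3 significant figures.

On Mercator the areal scale is sec²φ, so true area = apparent × cos²φ.
True area of river delta: 200000 × cos²(37.3°) = 200000 × 0.6328 = 126600 km².
True area of lake: 47600 × cos²(16.1°) = 47600 × 0.9231 = 43940 km².
Ratio = 126600 / 43940 ≈ 2.88.

2.88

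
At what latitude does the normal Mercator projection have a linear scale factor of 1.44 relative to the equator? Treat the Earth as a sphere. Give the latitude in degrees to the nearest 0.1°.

Mercator scale is k = sec φ = 1/cos φ.
1/cos φ = 1.44  ⇒  cos φ = 0.6944  ⇒  φ = arccos(0.6944) ≈ 46.0°.

46.0°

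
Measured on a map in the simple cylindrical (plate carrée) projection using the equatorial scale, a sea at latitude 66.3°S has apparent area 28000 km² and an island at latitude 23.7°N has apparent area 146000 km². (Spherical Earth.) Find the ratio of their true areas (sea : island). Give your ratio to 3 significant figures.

On the plate carrée, areal scale = h·k = 1 × sec φ, so true area = apparent × cos φ.
True area of sea: 28000 × cos(66.3°) = 28000 × 0.4019 = 11250 km².
True area of island: 146000 × cos(23.7°) = 146000 × 0.9157 = 133700 km².
Ratio = 11250 / 133700 ≈ 0.0842.

0.0842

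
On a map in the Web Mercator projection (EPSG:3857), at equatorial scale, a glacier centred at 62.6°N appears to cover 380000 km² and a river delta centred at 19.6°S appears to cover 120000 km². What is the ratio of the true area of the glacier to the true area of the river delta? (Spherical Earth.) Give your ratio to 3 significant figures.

On Mercator the areal scale is sec²φ, so true area = apparent × cos²φ.
True area of glacier: 380000 × cos²(62.6°) = 380000 × 0.2118 = 80480 km².
True area of river delta: 120000 × cos²(19.6°) = 120000 × 0.8875 = 106500 km².
Ratio = 80480 / 106500 ≈ 0.756.

0.756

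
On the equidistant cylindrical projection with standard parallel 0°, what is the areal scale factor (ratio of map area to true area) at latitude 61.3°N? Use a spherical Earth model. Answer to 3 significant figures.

For the equirectangular projection with φ₀ = 0 (plate carrée), h = 1 along meridians and k = sec φ along parallels.
Areal scale = h·k = 1 × sec φ; at 61.3°, h = 1.000, k = 2.082, so h·k = 2.082.

2.08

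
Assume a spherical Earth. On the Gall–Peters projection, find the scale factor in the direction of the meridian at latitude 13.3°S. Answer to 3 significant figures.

The Gall–Peters projection is cylindrical equal-area with φ₀ = 45°. Cylindrical equal-area (φ₀ = 45°): h = cos φ / cos 45° along meridians, k = cos 45° / cos φ along parallels; h·k = 1.
h = cos 13.3° / cos 45° = 0.9732/0.7071 = 1.376.

1.38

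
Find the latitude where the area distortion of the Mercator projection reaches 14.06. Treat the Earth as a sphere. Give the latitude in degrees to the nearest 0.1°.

Mercator areal scale is sec²φ.
sec²φ = 14.06  ⇒  cos²φ = 0.07112  ⇒  cos φ = 0.2667.
φ = arccos(0.2667) ≈ 74.5°.

74.5°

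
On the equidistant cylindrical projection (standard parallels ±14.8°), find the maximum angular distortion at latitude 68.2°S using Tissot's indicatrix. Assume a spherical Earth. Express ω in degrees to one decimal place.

52.8°

With standard parallel φ₀ = 14.8°, the equirectangular projection gives x = Rλ cos φ₀, y = Rφ, so h = 1 and k = cos 14.8° / cos φ.
At 68.2°: h = 1.000, k = 2.603; principal scales a = 2.603, b = 1.000.
sin(ω/2) = (a − b)/(a + b) = 1.603/3.603 = 0.4450, so ω = 2 arcsin(0.4450) ≈ 52.8°.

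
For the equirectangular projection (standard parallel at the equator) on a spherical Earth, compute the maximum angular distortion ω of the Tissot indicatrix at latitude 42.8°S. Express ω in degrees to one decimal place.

17.7°

For the equirectangular projection with φ₀ = 0 (plate carrée), h = 1 along meridians and k = sec φ along parallels.
At 42.8°: h = 1.000, k = 1.363; principal scales a = 1.363, b = 1.000.
sin(ω/2) = (a − b)/(a + b) = 0.3629/2.363 = 0.1536, so ω = 2 arcsin(0.1536) ≈ 17.7°.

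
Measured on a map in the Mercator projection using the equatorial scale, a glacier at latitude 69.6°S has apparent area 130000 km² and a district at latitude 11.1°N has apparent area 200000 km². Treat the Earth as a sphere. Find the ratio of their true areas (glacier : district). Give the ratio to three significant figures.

Mercator's areal exaggeration is sec²φ; hence true area = (apparent area) · cos²φ.
True area of glacier: 130000 × cos²(69.6°) = 130000 × 0.1215 = 15800 km².
True area of district: 200000 × cos²(11.1°) = 200000 × 0.9629 = 192600 km².
Ratio = 15800 / 192600 ≈ 0.0820.

0.0820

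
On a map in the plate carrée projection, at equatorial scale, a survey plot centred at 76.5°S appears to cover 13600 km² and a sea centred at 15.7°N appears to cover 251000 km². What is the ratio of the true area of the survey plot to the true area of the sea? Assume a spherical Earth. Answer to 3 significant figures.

0.0131

On the plate carrée, areal scale = h·k = 1 × sec φ, so true area = apparent × cos φ.
True area of survey plot: 13600 × cos(76.5°) = 13600 × 0.2334 = 3175 km².
True area of sea: 251000 × cos(15.7°) = 251000 × 0.9627 = 241600 km².
Ratio = 3175 / 241600 ≈ 0.0131.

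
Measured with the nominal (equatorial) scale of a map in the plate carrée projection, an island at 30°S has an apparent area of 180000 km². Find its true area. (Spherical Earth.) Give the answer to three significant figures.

156000 km²

For the equirectangular projection with φ₀ = 0 (plate carrée), h = 1 along meridians and k = sec φ along parallels.
Areal scale = h·k = 1 × sec φ; at 30°, h = 1.000, k = 1.155, so h·k = 1.155.
True area = apparent / (areal scale) = 180000 / 1.155 ≈ 156000 km².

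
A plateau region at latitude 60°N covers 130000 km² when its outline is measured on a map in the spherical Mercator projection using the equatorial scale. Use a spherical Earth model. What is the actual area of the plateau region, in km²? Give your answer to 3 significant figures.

32500 km²

The Mercator projection is conformal; its linear scale factor is the same in every direction and equals sec φ = 1/cos φ.
Areal scale = k² = sec²φ = 1/cos²(60°) = 1/0.5000² = 4.000.
True area = apparent / (areal scale) = 130000 / 4.000 ≈ 32500 km².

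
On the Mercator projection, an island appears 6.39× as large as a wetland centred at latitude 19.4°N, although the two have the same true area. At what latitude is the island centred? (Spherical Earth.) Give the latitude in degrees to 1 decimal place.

On Mercator, (apparent₁)/(apparent₂) = sec²φ₁ / sec²φ₂ when true areas are equal.
cos²φ₂ / cos²φ₁ = 6.39  ⇒  cos φ₁ = cos 19.4° / √6.39 = 0.9432/2.528 = 0.3731.
φ₁ = arccos(0.3731) ≈ 68.1°.

68.1°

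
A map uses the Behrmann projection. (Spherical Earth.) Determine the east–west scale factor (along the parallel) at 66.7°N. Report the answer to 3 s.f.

The Behrmann projection is cylindrical equal-area with φ₀ = 30°. For cylindrical equal-area with standard parallel φ₀, h = cos φ / cos φ₀ and k = cos φ₀ / cos φ, so h·k = 1.
k = cos 30° / cos 66.7° = 0.8660/0.3955 = 2.189.

2.19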